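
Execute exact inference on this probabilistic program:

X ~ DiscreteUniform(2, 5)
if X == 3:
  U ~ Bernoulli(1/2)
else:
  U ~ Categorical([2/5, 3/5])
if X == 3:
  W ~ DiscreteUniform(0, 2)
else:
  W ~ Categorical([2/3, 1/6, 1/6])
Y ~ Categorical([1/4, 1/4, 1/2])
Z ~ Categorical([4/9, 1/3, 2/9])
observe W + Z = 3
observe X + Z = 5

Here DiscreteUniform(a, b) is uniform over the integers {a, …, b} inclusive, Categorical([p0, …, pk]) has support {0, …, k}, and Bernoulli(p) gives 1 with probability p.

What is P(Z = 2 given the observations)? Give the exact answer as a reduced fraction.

Enumerate traces; 12 have nonzero weight after conditioning:
  (X=3, U=0, W=1, Y=0, Z=2) weight 1/432
  (X=3, U=0, W=1, Y=1, Z=2) weight 1/432
  (X=3, U=0, W=1, Y=2, Z=2) weight 1/216
  (X=3, U=1, W=1, Y=0, Z=2) weight 1/432
  (X=3, U=1, W=1, Y=1, Z=2) weight 1/432
  (X=3, U=1, W=1, Y=2, Z=2) weight 1/216
  (X=4, U=0, W=2, Y=0, Z=1) weight 1/720
  (X=4, U=0, W=2, Y=1, Z=1) weight 1/720
  … 4 more
Group by Z:
  weight(Z=1) = 1/72
  weight(Z=2) = 1/54
Total weight = 1/72 + 1/54 = 7/216
P(Z=1 | obs) = 1/72 / 7/216 = 3/7
P(Z=2 | obs) = 1/54 / 7/216 = 4/7

P(Z = 2 | obs) = 4/7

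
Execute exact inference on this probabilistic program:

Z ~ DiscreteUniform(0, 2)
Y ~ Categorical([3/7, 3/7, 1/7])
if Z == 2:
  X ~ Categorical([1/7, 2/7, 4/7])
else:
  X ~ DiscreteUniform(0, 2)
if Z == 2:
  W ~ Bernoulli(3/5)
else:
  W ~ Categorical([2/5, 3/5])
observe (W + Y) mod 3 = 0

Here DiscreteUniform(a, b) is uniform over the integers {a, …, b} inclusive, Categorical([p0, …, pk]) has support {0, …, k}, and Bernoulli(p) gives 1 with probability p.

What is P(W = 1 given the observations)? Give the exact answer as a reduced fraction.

P(W = 1 | obs) = 1/3

Enumerate traces; 18 have nonzero weight after conditioning:
  (Z=0, Y=0, X=0, W=0) weight 2/105
  (Z=0, Y=0, X=1, W=0) weight 2/105
  (Z=0, Y=0, X=2, W=0) weight 2/105
  (Z=0, Y=2, X=0, W=1) weight 1/105
  (Z=0, Y=2, X=1, W=1) weight 1/105
  (Z=0, Y=2, X=2, W=1) weight 1/105
  (Z=1, Y=0, X=0, W=0) weight 2/105
  (Z=1, Y=0, X=1, W=0) weight 2/105
  … 10 more
Group by W:
  weight(W=0) = 6/35
  weight(W=1) = 3/35
Total weight = 6/35 + 3/35 = 9/35
P(W=0 | obs) = 6/35 / 9/35 = 2/3
P(W=1 | obs) = 3/35 / 9/35 = 1/3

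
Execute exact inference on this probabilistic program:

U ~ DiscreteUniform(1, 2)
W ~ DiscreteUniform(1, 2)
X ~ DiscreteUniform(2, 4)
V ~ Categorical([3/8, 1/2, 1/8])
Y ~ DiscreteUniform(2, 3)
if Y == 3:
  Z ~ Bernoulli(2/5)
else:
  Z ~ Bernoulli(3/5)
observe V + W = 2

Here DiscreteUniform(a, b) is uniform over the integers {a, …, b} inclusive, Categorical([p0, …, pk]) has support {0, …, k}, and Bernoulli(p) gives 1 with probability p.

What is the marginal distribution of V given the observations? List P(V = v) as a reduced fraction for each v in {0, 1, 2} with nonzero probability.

P(V=0) = 3/7, P(V=1) = 4/7

Enumerate traces; 48 have nonzero weight after conditioning:
  (U=1, W=1, X=2, V=1, Y=2, Z=0) weight 1/120
  (U=1, W=1, X=2, V=1, Y=2, Z=1) weight 1/80
  (U=1, W=1, X=2, V=1, Y=3, Z=0) weight 1/80
  (U=1, W=1, X=2, V=1, Y=3, Z=1) weight 1/120
  (U=1, W=1, X=3, V=1, Y=2, Z=0) weight 1/120
  (U=1, W=1, X=3, V=1, Y=2, Z=1) weight 1/80
  (U=1, W=1, X=3, V=1, Y=3, Z=0) weight 1/80
  (U=1, W=1, X=3, V=1, Y=3, Z=1) weight 1/120
  (U=1, W=2, X=2, V=0, Y=2, Z=0) weight 1/160
  … 39 more
Group by V:
  weight(V=0) = 3/16
  weight(V=1) = 1/4
Total weight = 3/16 + 1/4 = 7/16
P(V=0 | obs) = 3/16 / 7/16 = 3/7
P(V=1 | obs) = 1/4 / 7/16 = 4/7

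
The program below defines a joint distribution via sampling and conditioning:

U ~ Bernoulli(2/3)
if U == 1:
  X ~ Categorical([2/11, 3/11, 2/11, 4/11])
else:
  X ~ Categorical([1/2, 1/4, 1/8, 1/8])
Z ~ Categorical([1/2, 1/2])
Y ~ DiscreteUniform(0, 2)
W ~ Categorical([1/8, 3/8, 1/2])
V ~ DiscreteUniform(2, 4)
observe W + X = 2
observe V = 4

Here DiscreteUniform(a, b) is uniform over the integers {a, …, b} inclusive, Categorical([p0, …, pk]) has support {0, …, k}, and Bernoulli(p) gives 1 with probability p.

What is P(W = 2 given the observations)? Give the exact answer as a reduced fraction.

Enumerate traces; 36 have nonzero weight after conditioning:
  (U=0, X=0, Z=0, Y=0, W=2, V=4) weight 1/216
  (U=0, X=0, Z=0, Y=1, W=2, V=4) weight 1/216
  (U=0, X=0, Z=0, Y=2, W=2, V=4) weight 1/216
  (U=0, X=0, Z=1, Y=0, W=2, V=4) weight 1/216
  (U=0, X=0, Z=1, Y=1, W=2, V=4) weight 1/216
  (U=0, X=0, Z=1, Y=2, W=2, V=4) weight 1/216
  (U=0, X=1, Z=0, Y=0, W=1, V=4) weight 1/576
  (U=0, X=1, Z=0, Y=1, W=1, V=4) weight 1/576
  (U=0, X=2, Z=0, Y=0, W=0, V=4) weight 1/3456
  … 27 more
Group by W:
  weight(W=0) = 43/6336
  weight(W=1) = 35/1056
  weight(W=2) = 19/396
Total weight = 43/6336 + 35/1056 + 19/396 = 557/6336
P(W=0 | obs) = 43/6336 / 557/6336 = 43/557
P(W=1 | obs) = 35/1056 / 557/6336 = 210/557
P(W=2 | obs) = 19/396 / 557/6336 = 304/557

P(W = 2 | obs) = 304/557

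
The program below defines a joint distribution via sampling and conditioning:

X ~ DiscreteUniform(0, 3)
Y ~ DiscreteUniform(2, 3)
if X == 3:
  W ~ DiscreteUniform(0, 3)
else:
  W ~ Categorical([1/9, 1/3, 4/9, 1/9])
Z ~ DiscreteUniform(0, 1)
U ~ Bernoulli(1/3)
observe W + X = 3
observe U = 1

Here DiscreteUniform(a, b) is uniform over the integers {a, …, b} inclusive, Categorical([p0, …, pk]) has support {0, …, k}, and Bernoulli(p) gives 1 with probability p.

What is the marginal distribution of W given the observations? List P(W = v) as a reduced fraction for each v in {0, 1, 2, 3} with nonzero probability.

P(W=0) = 9/41, P(W=1) = 12/41, P(W=2) = 16/41, P(W=3) = 4/41

Enumerate traces; 16 have nonzero weight after conditioning:
  (X=0, Y=2, W=3, Z=0, U=1) weight 1/432
  (X=0, Y=2, W=3, Z=1, U=1) weight 1/432
  (X=0, Y=3, W=3, Z=0, U=1) weight 1/432
  (X=0, Y=3, W=3, Z=1, U=1) weight 1/432
  (X=1, Y=2, W=2, Z=0, U=1) weight 1/108
  (X=1, Y=2, W=2, Z=1, U=1) weight 1/108
  (X=1, Y=3, W=2, Z=0, U=1) weight 1/108
  (X=1, Y=3, W=2, Z=1, U=1) weight 1/108
  (X=2, Y=2, W=1, Z=0, U=1) weight 1/144
  (X=3, Y=2, W=0, Z=0, U=1) weight 1/192
  … 6 more
Group by W:
  weight(W=0) = 1/48
  weight(W=1) = 1/36
  weight(W=2) = 1/27
  weight(W=3) = 1/108
Total weight = 1/48 + 1/36 + 1/27 + 1/108 = 41/432
P(W=0 | obs) = 1/48 / 41/432 = 9/41
P(W=1 | obs) = 1/36 / 41/432 = 12/41
P(W=2 | obs) = 1/27 / 41/432 = 16/41
P(W=3 | obs) = 1/108 / 41/432 = 4/41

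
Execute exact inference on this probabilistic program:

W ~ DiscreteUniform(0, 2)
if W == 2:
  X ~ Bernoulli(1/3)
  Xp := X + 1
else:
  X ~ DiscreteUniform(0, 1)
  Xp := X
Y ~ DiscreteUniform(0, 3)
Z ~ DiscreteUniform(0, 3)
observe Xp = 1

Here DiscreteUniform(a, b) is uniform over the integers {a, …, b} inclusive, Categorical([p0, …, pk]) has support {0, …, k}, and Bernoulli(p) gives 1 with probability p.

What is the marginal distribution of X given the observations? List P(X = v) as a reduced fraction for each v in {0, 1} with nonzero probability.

P(X=0) = 2/5, P(X=1) = 3/5

Enumerate traces; 48 have nonzero weight after conditioning:
  (W=0, X=1, Y=0, Z=0) weight 1/96
  (W=0, X=1, Y=0, Z=1) weight 1/96
  (W=0, X=1, Y=0, Z=2) weight 1/96
  (W=0, X=1, Y=0, Z=3) weight 1/96
  (W=0, X=1, Y=1, Z=0) weight 1/96
  (W=0, X=1, Y=1, Z=1) weight 1/96
  (W=0, X=1, Y=1, Z=2) weight 1/96
  (W=0, X=1, Y=1, Z=3) weight 1/96
  (W=2, X=0, Y=0, Z=0) weight 1/72
  … 39 more
Group by X:
  weight(X=0) = 2/9
  weight(X=1) = 1/3
Total weight = 2/9 + 1/3 = 5/9
P(X=0 | obs) = 2/9 / 5/9 = 2/5
P(X=1 | obs) = 1/3 / 5/9 = 3/5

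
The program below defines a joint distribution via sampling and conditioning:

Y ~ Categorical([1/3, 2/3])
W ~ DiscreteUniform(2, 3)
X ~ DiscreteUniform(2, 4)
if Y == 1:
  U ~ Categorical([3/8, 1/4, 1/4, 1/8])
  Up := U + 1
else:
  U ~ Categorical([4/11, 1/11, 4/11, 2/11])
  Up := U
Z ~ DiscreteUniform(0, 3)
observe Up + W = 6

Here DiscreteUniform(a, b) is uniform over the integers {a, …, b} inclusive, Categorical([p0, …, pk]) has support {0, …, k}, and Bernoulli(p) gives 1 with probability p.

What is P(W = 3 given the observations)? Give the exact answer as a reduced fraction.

Enumerate traces; 36 have nonzero weight after conditioning:
  (Y=0, W=3, X=2, U=3, Z=0) weight 1/396
  (Y=0, W=3, X=2, U=3, Z=1) weight 1/396
  (Y=0, W=3, X=2, U=3, Z=2) weight 1/396
  (Y=0, W=3, X=2, U=3, Z=3) weight 1/396
  (Y=0, W=3, X=3, U=3, Z=0) weight 1/396
  (Y=0, W=3, X=3, U=3, Z=1) weight 1/396
  (Y=0, W=3, X=3, U=3, Z=2) weight 1/396
  (Y=0, W=3, X=3, U=3, Z=3) weight 1/396
  (Y=1, W=2, X=2, U=3, Z=0) weight 1/288
  … 27 more
Group by W:
  weight(W=2) = 1/24
  weight(W=3) = 5/44
Total weight = 1/24 + 5/44 = 41/264
P(W=2 | obs) = 1/24 / 41/264 = 11/41
P(W=3 | obs) = 5/44 / 41/264 = 30/41

P(W = 3 | obs) = 30/41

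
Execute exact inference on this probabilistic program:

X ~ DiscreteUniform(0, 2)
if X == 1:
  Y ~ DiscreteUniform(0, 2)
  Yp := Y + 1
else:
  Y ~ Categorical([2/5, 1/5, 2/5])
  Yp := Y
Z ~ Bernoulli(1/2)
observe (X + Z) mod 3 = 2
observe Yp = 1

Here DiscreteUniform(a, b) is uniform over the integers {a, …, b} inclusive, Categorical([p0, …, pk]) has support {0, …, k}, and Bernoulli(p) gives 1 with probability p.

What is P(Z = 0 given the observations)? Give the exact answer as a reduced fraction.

Enumerate traces; 2 have nonzero weight after conditioning:
  (X=1, Y=0, Z=1) weight 1/18
  (X=2, Y=1, Z=0) weight 1/30
Group by Z:
  weight(Z=0) = 1/30
  weight(Z=1) = 1/18
Total weight = 1/30 + 1/18 = 4/45
P(Z=0 | obs) = 1/30 / 4/45 = 3/8
P(Z=1 | obs) = 1/18 / 4/45 = 5/8

P(Z = 0 | obs) = 3/8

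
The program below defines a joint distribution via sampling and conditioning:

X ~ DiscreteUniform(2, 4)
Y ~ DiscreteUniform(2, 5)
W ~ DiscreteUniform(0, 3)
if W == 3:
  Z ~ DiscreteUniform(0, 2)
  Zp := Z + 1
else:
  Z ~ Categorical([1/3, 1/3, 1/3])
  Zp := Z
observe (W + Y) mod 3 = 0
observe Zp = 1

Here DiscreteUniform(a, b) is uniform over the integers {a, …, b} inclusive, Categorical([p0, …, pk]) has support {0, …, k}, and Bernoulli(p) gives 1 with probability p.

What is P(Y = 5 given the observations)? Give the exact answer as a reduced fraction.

P(Y = 5 | obs) = 1/5

Enumerate traces; 15 have nonzero weight after conditioning:
  (X=2, Y=2, W=1, Z=1) weight 1/144
  (X=2, Y=3, W=0, Z=1) weight 1/144
  (X=2, Y=3, W=3, Z=0) weight 1/144
  (X=2, Y=4, W=2, Z=1) weight 1/144
  (X=2, Y=5, W=1, Z=1) weight 1/144
  (X=3, Y=2, W=1, Z=1) weight 1/144
  (X=3, Y=3, W=0, Z=1) weight 1/144
  (X=3, Y=3, W=3, Z=0) weight 1/144
  … 7 more
Group by Y:
  weight(Y=2) = 1/48
  weight(Y=3) = 1/24
  weight(Y=4) = 1/48
  weight(Y=5) = 1/48
Total weight = 1/48 + 1/24 + 1/48 + 1/48 = 5/48
P(Y=2 | obs) = 1/48 / 5/48 = 1/5
P(Y=3 | obs) = 1/24 / 5/48 = 2/5
P(Y=4 | obs) = 1/48 / 5/48 = 1/5
P(Y=5 | obs) = 1/48 / 5/48 = 1/5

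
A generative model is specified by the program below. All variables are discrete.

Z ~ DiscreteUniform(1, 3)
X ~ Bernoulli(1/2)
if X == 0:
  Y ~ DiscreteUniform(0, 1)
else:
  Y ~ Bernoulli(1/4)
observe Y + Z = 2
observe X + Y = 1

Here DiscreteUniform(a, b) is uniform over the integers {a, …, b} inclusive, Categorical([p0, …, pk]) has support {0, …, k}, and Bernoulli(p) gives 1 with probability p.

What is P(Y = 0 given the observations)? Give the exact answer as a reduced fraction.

P(Y = 0 | obs) = 3/5

Enumerate traces; 2 have nonzero weight after conditioning:
  (Z=1, X=0, Y=1) weight 1/12
  (Z=2, X=1, Y=0) weight 1/8
Group by Y:
  weight(Y=0) = 1/8
  weight(Y=1) = 1/12
Total weight = 1/8 + 1/12 = 5/24
P(Y=0 | obs) = 1/8 / 5/24 = 3/5
P(Y=1 | obs) = 1/12 / 5/24 = 2/5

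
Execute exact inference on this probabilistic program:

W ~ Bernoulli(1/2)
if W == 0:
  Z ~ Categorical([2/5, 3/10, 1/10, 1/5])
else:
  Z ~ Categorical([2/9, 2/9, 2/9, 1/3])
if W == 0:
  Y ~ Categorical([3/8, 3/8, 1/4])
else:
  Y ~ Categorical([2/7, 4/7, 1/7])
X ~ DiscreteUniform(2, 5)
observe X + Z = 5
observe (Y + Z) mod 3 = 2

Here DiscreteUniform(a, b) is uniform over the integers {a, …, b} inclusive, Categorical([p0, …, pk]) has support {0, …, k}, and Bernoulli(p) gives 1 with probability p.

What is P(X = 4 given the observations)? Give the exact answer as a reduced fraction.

P(X = 4 | obs) = 1207/2872

Enumerate traces; 8 have nonzero weight after conditioning:
  (W=0, Z=0, Y=2, X=5) weight 1/80
  (W=0, Z=1, Y=1, X=4) weight 9/640
  (W=0, Z=2, Y=0, X=3) weight 3/640
  (W=0, Z=3, Y=2, X=2) weight 1/160
  (W=1, Z=0, Y=2, X=5) weight 1/252
  (W=1, Z=1, Y=1, X=4) weight 1/63
  (W=1, Z=2, Y=0, X=3) weight 1/126
  (W=1, Z=3, Y=2, X=2) weight 1/168
Group by X:
  weight(X=2) = 41/3360
  weight(X=3) = 509/40320
  weight(X=4) = 1207/40320
  weight(X=5) = 83/5040
Total weight = 41/3360 + 509/40320 + 1207/40320 + 83/5040 = 359/5040
P(X=2 | obs) = 41/3360 / 359/5040 = 123/718
P(X=3 | obs) = 509/40320 / 359/5040 = 509/2872
P(X=4 | obs) = 1207/40320 / 359/5040 = 1207/2872
P(X=5 | obs) = 83/5040 / 359/5040 = 83/359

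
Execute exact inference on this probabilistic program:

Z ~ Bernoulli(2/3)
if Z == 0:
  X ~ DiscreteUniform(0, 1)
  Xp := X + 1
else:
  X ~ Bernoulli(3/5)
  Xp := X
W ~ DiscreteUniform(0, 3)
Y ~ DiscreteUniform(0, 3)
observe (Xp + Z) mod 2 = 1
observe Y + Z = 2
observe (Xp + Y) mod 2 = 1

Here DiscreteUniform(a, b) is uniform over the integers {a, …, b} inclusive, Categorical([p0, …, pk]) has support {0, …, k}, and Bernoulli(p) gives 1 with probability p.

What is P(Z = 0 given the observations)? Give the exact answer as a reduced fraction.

Enumerate traces; 8 have nonzero weight after conditioning:
  (Z=0, X=0, W=0, Y=2) weight 1/96
  (Z=0, X=0, W=1, Y=2) weight 1/96
  (Z=0, X=0, W=2, Y=2) weight 1/96
  (Z=0, X=0, W=3, Y=2) weight 1/96
  (Z=1, X=0, W=0, Y=1) weight 1/60
  (Z=1, X=0, W=1, Y=1) weight 1/60
  (Z=1, X=0, W=2, Y=1) weight 1/60
  (Z=1, X=0, W=3, Y=1) weight 1/60
Group by Z:
  weight(Z=0) = 1/24
  weight(Z=1) = 1/15
Total weight = 1/24 + 1/15 = 13/120
P(Z=0 | obs) = 1/24 / 13/120 = 5/13
P(Z=1 | obs) = 1/15 / 13/120 = 8/13

P(Z = 0 | obs) = 5/13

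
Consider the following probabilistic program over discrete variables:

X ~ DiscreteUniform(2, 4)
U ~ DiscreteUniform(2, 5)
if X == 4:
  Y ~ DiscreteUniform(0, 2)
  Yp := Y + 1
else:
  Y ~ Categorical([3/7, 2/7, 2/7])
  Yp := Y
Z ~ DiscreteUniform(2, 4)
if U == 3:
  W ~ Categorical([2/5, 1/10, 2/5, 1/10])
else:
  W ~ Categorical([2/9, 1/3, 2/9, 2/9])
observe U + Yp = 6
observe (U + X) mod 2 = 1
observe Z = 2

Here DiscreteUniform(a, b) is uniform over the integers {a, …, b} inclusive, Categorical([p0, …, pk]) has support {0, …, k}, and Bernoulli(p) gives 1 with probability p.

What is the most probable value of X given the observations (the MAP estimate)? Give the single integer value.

Enumerate traces; 16 have nonzero weight after conditioning:
  (X=2, U=5, Y=1, Z=2, W=0) weight 1/567
  (X=2, U=5, Y=1, Z=2, W=1) weight 1/378
  (X=2, U=5, Y=1, Z=2, W=2) weight 1/567
  (X=2, U=5, Y=1, Z=2, W=3) weight 1/567
  (X=3, U=4, Y=2, Z=2, W=0) weight 1/567
  (X=3, U=4, Y=2, Z=2, W=1) weight 1/378
  (X=3, U=4, Y=2, Z=2, W=2) weight 1/567
  (X=3, U=4, Y=2, Z=2, W=3) weight 1/567
  (X=4, U=3, Y=2, Z=2, W=0) weight 1/270
  … 7 more
Group by X:
  weight(X=2) = 1/126
  weight(X=3) = 1/126
  weight(X=4) = 1/54
Total weight = 1/126 + 1/126 + 1/54 = 13/378
P(X=2 | obs) = 1/126 / 13/378 = 3/13
P(X=3 | obs) = 1/126 / 13/378 = 3/13
P(X=4 | obs) = 1/54 / 13/378 = 7/13
argmax = 4

argmax_v P(X = v | obs) = 4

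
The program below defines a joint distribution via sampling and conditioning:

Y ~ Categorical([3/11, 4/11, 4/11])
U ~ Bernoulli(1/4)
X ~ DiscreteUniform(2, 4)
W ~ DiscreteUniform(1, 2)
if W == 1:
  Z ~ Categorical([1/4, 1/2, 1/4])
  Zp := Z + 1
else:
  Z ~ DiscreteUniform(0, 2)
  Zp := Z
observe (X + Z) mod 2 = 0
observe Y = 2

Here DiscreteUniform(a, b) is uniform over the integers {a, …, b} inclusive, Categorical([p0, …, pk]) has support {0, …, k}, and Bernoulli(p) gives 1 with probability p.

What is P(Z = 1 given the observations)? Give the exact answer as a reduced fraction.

Enumerate traces; 20 have nonzero weight after conditioning:
  (Y=2, U=0, X=2, W=1, Z=0) weight 1/88
  (Y=2, U=0, X=2, W=1, Z=2) weight 1/88
  (Y=2, U=0, X=2, W=2, Z=0) weight 1/66
  (Y=2, U=0, X=2, W=2, Z=2) weight 1/66
  (Y=2, U=0, X=3, W=1, Z=1) weight 1/44
  (Y=2, U=0, X=3, W=2, Z=1) weight 1/66
  (Y=2, U=0, X=4, W=1, Z=0) weight 1/88
  (Y=2, U=0, X=4, W=1, Z=2) weight 1/88
  … 12 more
Group by Z:
  weight(Z=0) = 7/99
  weight(Z=1) = 5/99
  weight(Z=2) = 7/99
Total weight = 7/99 + 5/99 + 7/99 = 19/99
P(Z=0 | obs) = 7/99 / 19/99 = 7/19
P(Z=1 | obs) = 5/99 / 19/99 = 5/19
P(Z=2 | obs) = 7/99 / 19/99 = 7/19

P(Z = 1 | obs) = 5/19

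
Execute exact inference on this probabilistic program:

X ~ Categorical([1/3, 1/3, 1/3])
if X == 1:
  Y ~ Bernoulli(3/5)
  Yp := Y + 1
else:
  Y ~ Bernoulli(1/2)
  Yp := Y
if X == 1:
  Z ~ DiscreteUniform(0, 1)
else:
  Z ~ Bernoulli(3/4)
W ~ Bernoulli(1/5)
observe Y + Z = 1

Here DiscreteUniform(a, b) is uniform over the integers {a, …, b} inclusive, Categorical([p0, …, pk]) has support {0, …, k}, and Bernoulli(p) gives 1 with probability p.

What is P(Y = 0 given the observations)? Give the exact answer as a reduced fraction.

P(Y = 0 | obs) = 19/30

Enumerate traces; 12 have nonzero weight after conditioning:
  (X=0, Y=0, Z=1, W=0) weight 1/10
  (X=0, Y=0, Z=1, W=1) weight 1/40
  (X=0, Y=1, Z=0, W=0) weight 1/30
  (X=0, Y=1, Z=0, W=1) weight 1/120
  (X=1, Y=0, Z=1, W=0) weight 4/75
  (X=1, Y=0, Z=1, W=1) weight 1/75
  (X=1, Y=1, Z=0, W=0) weight 2/25
  (X=1, Y=1, Z=0, W=1) weight 1/50
  … 4 more
Group by Y:
  weight(Y=0) = 19/60
  weight(Y=1) = 11/60
Total weight = 19/60 + 11/60 = 1/2
P(Y=0 | obs) = 19/60 / 1/2 = 19/30
P(Y=1 | obs) = 11/60 / 1/2 = 11/30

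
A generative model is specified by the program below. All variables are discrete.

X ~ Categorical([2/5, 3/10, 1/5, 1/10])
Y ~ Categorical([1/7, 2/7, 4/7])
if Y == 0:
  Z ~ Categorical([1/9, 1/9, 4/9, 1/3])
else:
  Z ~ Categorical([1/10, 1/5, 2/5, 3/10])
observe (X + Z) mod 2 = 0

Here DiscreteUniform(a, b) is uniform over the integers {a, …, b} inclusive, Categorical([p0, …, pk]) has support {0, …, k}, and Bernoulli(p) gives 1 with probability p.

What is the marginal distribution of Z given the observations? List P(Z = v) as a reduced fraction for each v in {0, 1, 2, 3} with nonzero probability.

Enumerate traces; 24 have nonzero weight after conditioning:
  (X=0, Y=0, Z=0) weight 2/315
  (X=0, Y=0, Z=2) weight 8/315
  (X=0, Y=1, Z=0) weight 2/175
  (X=0, Y=1, Z=2) weight 8/175
  (X=0, Y=2, Z=0) weight 4/175
  (X=0, Y=2, Z=2) weight 16/175
  (X=1, Y=0, Z=1) weight 1/210
  (X=1, Y=0, Z=3) weight 1/70
  … 16 more
Group by Z:
  weight(Z=0) = 32/525
  weight(Z=1) = 118/1575
  weight(Z=2) = 128/525
  weight(Z=3) = 64/525
Total weight = 32/525 + 118/1575 + 128/525 + 64/525 = 158/315
P(Z=0 | obs) = 32/525 / 158/315 = 48/395
P(Z=1 | obs) = 118/1575 / 158/315 = 59/395
P(Z=2 | obs) = 128/525 / 158/315 = 192/395
P(Z=3 | obs) = 64/525 / 158/315 = 96/395

P(Z=0) = 48/395, P(Z=1) = 59/395, P(Z=2) = 192/395, P(Z=3) = 96/395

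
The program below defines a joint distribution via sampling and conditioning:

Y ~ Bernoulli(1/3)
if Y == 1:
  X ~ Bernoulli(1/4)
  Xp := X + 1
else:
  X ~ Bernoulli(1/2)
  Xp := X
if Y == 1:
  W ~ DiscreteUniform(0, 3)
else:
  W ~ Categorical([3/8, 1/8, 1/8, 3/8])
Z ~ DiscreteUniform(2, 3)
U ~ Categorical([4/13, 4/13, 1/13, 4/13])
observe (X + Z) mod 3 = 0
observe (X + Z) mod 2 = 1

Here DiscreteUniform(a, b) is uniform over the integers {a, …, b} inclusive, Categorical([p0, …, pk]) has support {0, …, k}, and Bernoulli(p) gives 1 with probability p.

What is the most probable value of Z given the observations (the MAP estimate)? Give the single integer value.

Enumerate traces; 64 have nonzero weight after conditioning:
  (Y=0, X=0, W=0, Z=3, U=0) weight 1/52
  (Y=0, X=0, W=0, Z=3, U=1) weight 1/52
  (Y=0, X=0, W=0, Z=3, U=2) weight 1/208
  (Y=0, X=0, W=0, Z=3, U=3) weight 1/52
  (Y=0, X=0, W=1, Z=3, U=0) weight 1/156
  (Y=0, X=0, W=1, Z=3, U=1) weight 1/156
  (Y=0, X=0, W=1, Z=3, U=2) weight 1/624
  (Y=0, X=0, W=1, Z=3, U=3) weight 1/156
  (Y=0, X=1, W=0, Z=2, U=0) weight 1/52
  … 55 more
Group by Z:
  weight(Z=2) = 5/24
  weight(Z=3) = 7/24
Total weight = 5/24 + 7/24 = 1/2
P(Z=2 | obs) = 5/24 / 1/2 = 5/12
P(Z=3 | obs) = 7/24 / 1/2 = 7/12
argmax = 3

argmax_v P(Z = v | obs) = 3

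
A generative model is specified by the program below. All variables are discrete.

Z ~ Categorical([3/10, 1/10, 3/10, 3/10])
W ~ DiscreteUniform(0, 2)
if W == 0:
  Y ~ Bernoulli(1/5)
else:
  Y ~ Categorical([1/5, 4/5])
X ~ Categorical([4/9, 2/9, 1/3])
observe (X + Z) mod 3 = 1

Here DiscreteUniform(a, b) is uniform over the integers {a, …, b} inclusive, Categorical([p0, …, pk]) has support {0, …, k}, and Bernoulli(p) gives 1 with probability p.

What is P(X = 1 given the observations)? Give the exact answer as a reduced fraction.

Enumerate traces; 24 have nonzero weight after conditioning:
  (Z=0, W=0, Y=0, X=1) weight 4/225
  (Z=0, W=0, Y=1, X=1) weight 1/225
  (Z=0, W=1, Y=0, X=1) weight 1/225
  (Z=0, W=1, Y=1, X=1) weight 4/225
  (Z=0, W=2, Y=0, X=1) weight 1/225
  (Z=0, W=2, Y=1, X=1) weight 4/225
  (Z=1, W=0, Y=0, X=0) weight 8/675
  (Z=1, W=0, Y=1, X=0) weight 2/675
  (Z=2, W=0, Y=0, X=2) weight 2/75
  … 15 more
Group by X:
  weight(X=0) = 2/45
  weight(X=1) = 2/15
  weight(X=2) = 1/10
Total weight = 2/45 + 2/15 + 1/10 = 5/18
P(X=0 | obs) = 2/45 / 5/18 = 4/25
P(X=1 | obs) = 2/15 / 5/18 = 12/25
P(X=2 | obs) = 1/10 / 5/18 = 9/25

P(X = 1 | obs) = 12/25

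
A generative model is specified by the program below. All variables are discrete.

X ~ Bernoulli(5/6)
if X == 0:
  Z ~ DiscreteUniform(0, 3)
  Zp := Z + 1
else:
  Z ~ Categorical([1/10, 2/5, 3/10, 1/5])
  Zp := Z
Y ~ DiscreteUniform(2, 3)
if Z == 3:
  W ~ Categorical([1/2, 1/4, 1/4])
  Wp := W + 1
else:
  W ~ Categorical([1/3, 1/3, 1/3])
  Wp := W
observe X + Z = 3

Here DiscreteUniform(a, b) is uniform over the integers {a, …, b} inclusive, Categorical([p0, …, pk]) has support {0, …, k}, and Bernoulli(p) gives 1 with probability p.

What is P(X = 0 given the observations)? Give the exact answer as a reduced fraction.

Enumerate traces; 12 have nonzero weight after conditioning:
  (X=0, Z=3, Y=2, W=0) weight 1/96
  (X=0, Z=3, Y=2, W=1) weight 1/192
  (X=0, Z=3, Y=2, W=2) weight 1/192
  (X=0, Z=3, Y=3, W=0) weight 1/96
  (X=0, Z=3, Y=3, W=1) weight 1/192
  (X=0, Z=3, Y=3, W=2) weight 1/192
  (X=1, Z=2, Y=2, W=0) weight 1/24
  (X=1, Z=2, Y=2, W=1) weight 1/24
  … 4 more
Group by X:
  weight(X=0) = 1/24
  weight(X=1) = 1/4
Total weight = 1/24 + 1/4 = 7/24
P(X=0 | obs) = 1/24 / 7/24 = 1/7
P(X=1 | obs) = 1/4 / 7/24 = 6/7

P(X = 0 | obs) = 1/7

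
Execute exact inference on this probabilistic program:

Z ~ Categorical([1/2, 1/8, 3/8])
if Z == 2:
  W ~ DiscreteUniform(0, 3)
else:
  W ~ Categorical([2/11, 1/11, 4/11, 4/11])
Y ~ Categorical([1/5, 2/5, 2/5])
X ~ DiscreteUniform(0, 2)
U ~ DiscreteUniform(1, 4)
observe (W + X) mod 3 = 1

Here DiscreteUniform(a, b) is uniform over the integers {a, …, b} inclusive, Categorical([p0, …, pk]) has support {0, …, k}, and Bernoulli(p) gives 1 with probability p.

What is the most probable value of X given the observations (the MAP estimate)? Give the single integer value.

argmax_v P(X = v | obs) = 1

Enumerate traces; 144 have nonzero weight after conditioning:
  (Z=0, W=0, Y=0, X=1, U=1) weight 1/660
  (Z=0, W=0, Y=0, X=1, U=2) weight 1/660
  (Z=0, W=0, Y=0, X=1, U=3) weight 1/660
  (Z=0, W=0, Y=0, X=1, U=4) weight 1/660
  (Z=0, W=0, Y=1, X=1, U=1) weight 1/330
  (Z=0, W=0, Y=1, X=1, U=2) weight 1/330
  (Z=0, W=0, Y=1, X=1, U=3) weight 1/330
  (Z=0, W=0, Y=1, X=1, U=4) weight 1/330
  (Z=0, W=1, Y=0, X=0, U=1) weight 1/1320
  (Z=0, W=2, Y=0, X=2, U=1) weight 1/330
  … 134 more
Group by X:
  weight(X=0) = 53/1056
  weight(X=1) = 31/176
  weight(X=2) = 113/1056
Total weight = 53/1056 + 31/176 + 113/1056 = 1/3
P(X=0 | obs) = 53/1056 / 1/3 = 53/352
P(X=1 | obs) = 31/176 / 1/3 = 93/176
P(X=2 | obs) = 113/1056 / 1/3 = 113/352
argmax = 1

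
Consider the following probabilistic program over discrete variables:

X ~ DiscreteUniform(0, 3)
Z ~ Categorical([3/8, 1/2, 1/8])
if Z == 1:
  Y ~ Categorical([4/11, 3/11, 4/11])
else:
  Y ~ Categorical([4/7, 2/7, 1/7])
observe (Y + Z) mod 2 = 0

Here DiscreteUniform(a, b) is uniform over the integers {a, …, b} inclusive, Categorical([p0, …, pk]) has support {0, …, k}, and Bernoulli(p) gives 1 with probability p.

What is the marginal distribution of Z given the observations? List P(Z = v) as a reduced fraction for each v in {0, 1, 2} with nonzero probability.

Enumerate traces; 20 have nonzero weight after conditioning:
  (X=0, Z=0, Y=0) weight 3/56
  (X=0, Z=0, Y=2) weight 3/224
  (X=0, Z=1, Y=1) weight 3/88
  (X=0, Z=2, Y=0) weight 1/56
  (X=0, Z=2, Y=2) weight 1/224
  (X=1, Z=0, Y=0) weight 3/56
  (X=1, Z=0, Y=2) weight 3/224
  (X=1, Z=1, Y=1) weight 3/88
  … 12 more
Group by Z:
  weight(Z=0) = 15/56
  weight(Z=1) = 3/22
  weight(Z=2) = 5/56
Total weight = 15/56 + 3/22 + 5/56 = 38/77
P(Z=0 | obs) = 15/56 / 38/77 = 165/304
P(Z=1 | obs) = 3/22 / 38/77 = 21/76
P(Z=2 | obs) = 5/56 / 38/77 = 55/304

P(Z=0) = 165/304, P(Z=1) = 21/76, P(Z=2) = 55/304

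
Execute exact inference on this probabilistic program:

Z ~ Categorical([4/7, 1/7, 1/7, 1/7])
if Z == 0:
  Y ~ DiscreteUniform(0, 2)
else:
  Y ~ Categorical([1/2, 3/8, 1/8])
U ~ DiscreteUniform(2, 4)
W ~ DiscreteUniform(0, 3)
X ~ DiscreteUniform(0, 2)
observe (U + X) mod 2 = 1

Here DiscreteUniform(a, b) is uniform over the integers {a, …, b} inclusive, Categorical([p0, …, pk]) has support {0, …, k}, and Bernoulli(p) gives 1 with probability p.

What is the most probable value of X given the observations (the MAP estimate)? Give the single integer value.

Enumerate traces; 192 have nonzero weight after conditioning:
  (Z=0, Y=0, U=2, W=0, X=1) weight 1/189
  (Z=0, Y=0, U=2, W=1, X=1) weight 1/189
  (Z=0, Y=0, U=2, W=2, X=1) weight 1/189
  (Z=0, Y=0, U=2, W=3, X=1) weight 1/189
  (Z=0, Y=0, U=3, W=0, X=0) weight 1/189
  (Z=0, Y=0, U=3, W=0, X=2) weight 1/189
  (Z=0, Y=0, U=3, W=1, X=0) weight 1/189
  (Z=0, Y=0, U=3, W=1, X=2) weight 1/189
  … 184 more
Group by X:
  weight(X=0) = 1/9
  weight(X=1) = 2/9
  weight(X=2) = 1/9
Total weight = 1/9 + 2/9 + 1/9 = 4/9
P(X=0 | obs) = 1/9 / 4/9 = 1/4
P(X=1 | obs) = 2/9 / 4/9 = 1/2
P(X=2 | obs) = 1/9 / 4/9 = 1/4
argmax = 1

argmax_v P(X = v | obs) = 1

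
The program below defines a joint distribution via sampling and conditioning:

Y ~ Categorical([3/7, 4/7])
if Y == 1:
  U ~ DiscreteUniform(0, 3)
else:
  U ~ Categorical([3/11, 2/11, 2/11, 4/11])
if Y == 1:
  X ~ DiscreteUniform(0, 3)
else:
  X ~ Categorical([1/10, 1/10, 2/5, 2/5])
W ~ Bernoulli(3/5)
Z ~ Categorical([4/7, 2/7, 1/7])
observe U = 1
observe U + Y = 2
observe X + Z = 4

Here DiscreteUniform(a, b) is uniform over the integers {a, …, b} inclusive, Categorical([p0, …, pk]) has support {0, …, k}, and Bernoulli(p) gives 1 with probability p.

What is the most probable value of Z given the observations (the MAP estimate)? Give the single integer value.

argmax_v P(Z = v | obs) = 1

Enumerate traces; 4 have nonzero weight after conditioning:
  (Y=1, U=1, X=2, W=0, Z=2) weight 1/490
  (Y=1, U=1, X=2, W=1, Z=2) weight 3/980
  (Y=1, U=1, X=3, W=0, Z=1) weight 1/245
  (Y=1, U=1, X=3, W=1, Z=1) weight 3/490
Group by Z:
  weight(Z=1) = 1/98
  weight(Z=2) = 1/196
Total weight = 1/98 + 1/196 = 3/196
P(Z=1 | obs) = 1/98 / 3/196 = 2/3
P(Z=2 | obs) = 1/196 / 3/196 = 1/3
argmax = 1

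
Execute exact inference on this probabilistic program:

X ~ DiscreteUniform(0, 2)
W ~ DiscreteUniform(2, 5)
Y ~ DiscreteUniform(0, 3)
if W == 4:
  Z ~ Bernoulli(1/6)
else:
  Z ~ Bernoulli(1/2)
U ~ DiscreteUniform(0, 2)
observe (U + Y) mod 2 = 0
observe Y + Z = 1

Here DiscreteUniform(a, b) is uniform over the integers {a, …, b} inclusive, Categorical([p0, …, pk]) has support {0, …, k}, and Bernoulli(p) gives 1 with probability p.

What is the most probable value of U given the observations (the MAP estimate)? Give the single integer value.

Enumerate traces; 36 have nonzero weight after conditioning:
  (X=0, W=2, Y=0, Z=1, U=0) weight 1/288
  (X=0, W=2, Y=0, Z=1, U=2) weight 1/288
  (X=0, W=2, Y=1, Z=0, U=1) weight 1/288
  (X=0, W=3, Y=0, Z=1, U=0) weight 1/288
  (X=0, W=3, Y=0, Z=1, U=2) weight 1/288
  (X=0, W=3, Y=1, Z=0, U=1) weight 1/288
  (X=0, W=4, Y=0, Z=1, U=0) weight 1/864
  (X=0, W=4, Y=0, Z=1, U=2) weight 1/864
  … 28 more
Group by U:
  weight(U=0) = 5/144
  weight(U=1) = 7/144
  weight(U=2) = 5/144
Total weight = 5/144 + 7/144 + 5/144 = 17/144
P(U=0 | obs) = 5/144 / 17/144 = 5/17
P(U=1 | obs) = 7/144 / 17/144 = 7/17
P(U=2 | obs) = 5/144 / 17/144 = 5/17
argmax = 1

argmax_v P(U = v | obs) = 1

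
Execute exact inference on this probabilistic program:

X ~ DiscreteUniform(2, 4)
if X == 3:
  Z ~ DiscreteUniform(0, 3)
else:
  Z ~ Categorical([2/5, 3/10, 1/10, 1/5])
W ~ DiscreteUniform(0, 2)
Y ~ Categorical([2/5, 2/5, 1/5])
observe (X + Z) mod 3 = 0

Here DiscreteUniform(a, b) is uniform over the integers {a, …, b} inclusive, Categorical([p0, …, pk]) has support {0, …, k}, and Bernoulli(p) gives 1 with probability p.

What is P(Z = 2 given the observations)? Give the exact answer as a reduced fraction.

Enumerate traces; 36 have nonzero weight after conditioning:
  (X=2, Z=1, W=0, Y=0) weight 1/75
  (X=2, Z=1, W=0, Y=1) weight 1/75
  (X=2, Z=1, W=0, Y=2) weight 1/150
  (X=2, Z=1, W=1, Y=0) weight 1/75
  (X=2, Z=1, W=1, Y=1) weight 1/75
  (X=2, Z=1, W=1, Y=2) weight 1/150
  (X=2, Z=1, W=2, Y=0) weight 1/75
  (X=2, Z=1, W=2, Y=1) weight 1/75
  (X=3, Z=0, W=0, Y=0) weight 1/90
  (X=3, Z=3, W=0, Y=0) weight 1/90
  … 26 more
Group by Z:
  weight(Z=0) = 1/12
  weight(Z=1) = 1/10
  weight(Z=2) = 1/30
  weight(Z=3) = 1/12
Total weight = 1/12 + 1/10 + 1/30 + 1/12 = 3/10
P(Z=0 | obs) = 1/12 / 3/10 = 5/18
P(Z=1 | obs) = 1/10 / 3/10 = 1/3
P(Z=2 | obs) = 1/30 / 3/10 = 1/9
P(Z=3 | obs) = 1/12 / 3/10 = 5/18

P(Z = 2 | obs) = 1/9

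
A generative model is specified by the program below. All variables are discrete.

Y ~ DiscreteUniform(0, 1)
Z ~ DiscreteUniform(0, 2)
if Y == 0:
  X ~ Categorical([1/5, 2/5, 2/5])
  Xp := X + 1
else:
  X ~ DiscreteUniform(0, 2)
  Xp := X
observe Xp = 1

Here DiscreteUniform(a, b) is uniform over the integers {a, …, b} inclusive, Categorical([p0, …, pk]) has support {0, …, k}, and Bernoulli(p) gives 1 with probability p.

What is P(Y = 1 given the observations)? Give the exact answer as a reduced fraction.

P(Y = 1 | obs) = 5/8

Enumerate traces; 6 have nonzero weight after conditioning:
  (Y=0, Z=0, X=0) weight 1/30
  (Y=0, Z=1, X=0) weight 1/30
  (Y=0, Z=2, X=0) weight 1/30
  (Y=1, Z=0, X=1) weight 1/18
  (Y=1, Z=1, X=1) weight 1/18
  (Y=1, Z=2, X=1) weight 1/18
Group by Y:
  weight(Y=0) = 1/10
  weight(Y=1) = 1/6
Total weight = 1/10 + 1/6 = 4/15
P(Y=0 | obs) = 1/10 / 4/15 = 3/8
P(Y=1 | obs) = 1/6 / 4/15 = 5/8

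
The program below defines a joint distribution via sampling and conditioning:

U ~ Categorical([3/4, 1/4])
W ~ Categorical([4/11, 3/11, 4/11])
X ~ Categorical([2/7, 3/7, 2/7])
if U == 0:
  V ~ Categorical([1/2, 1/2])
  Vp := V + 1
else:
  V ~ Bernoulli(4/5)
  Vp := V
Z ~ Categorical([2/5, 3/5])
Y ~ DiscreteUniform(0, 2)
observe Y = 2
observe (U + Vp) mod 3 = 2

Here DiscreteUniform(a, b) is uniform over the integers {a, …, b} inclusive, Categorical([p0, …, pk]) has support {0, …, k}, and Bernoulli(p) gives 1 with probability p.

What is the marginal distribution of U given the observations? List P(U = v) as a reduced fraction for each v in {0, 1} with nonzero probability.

Enumerate traces; 36 have nonzero weight after conditioning:
  (U=0, W=0, X=0, V=1, Z=0, Y=2) weight 2/385
  (U=0, W=0, X=0, V=1, Z=1, Y=2) weight 3/385
  (U=0, W=0, X=1, V=1, Z=0, Y=2) weight 3/385
  (U=0, W=0, X=1, V=1, Z=1, Y=2) weight 9/770
  (U=0, W=0, X=2, V=1, Z=0, Y=2) weight 2/385
  (U=0, W=0, X=2, V=1, Z=1, Y=2) weight 3/385
  (U=0, W=1, X=0, V=1, Z=0, Y=2) weight 3/770
  (U=0, W=1, X=0, V=1, Z=1, Y=2) weight 9/1540
  (U=1, W=0, X=0, V=1, Z=0, Y=2) weight 16/5775
  … 27 more
Group by U:
  weight(U=0) = 1/8
  weight(U=1) = 1/15
Total weight = 1/8 + 1/15 = 23/120
P(U=0 | obs) = 1/8 / 23/120 = 15/23
P(U=1 | obs) = 1/15 / 23/120 = 8/23

P(U=0) = 15/23, P(U=1) = 8/23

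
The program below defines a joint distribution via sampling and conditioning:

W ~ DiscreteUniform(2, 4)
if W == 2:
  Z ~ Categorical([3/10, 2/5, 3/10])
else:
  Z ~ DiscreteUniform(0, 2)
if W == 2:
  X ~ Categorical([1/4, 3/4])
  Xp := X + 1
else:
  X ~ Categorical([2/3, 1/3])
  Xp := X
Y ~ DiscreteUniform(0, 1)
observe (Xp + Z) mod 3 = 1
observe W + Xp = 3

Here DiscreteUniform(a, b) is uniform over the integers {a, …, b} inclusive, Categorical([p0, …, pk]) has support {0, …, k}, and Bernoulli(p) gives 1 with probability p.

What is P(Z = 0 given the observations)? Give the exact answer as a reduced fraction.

Enumerate traces; 4 have nonzero weight after conditioning:
  (W=2, Z=0, X=0, Y=0) weight 1/80
  (W=2, Z=0, X=0, Y=1) weight 1/80
  (W=3, Z=1, X=0, Y=0) weight 1/27
  (W=3, Z=1, X=0, Y=1) weight 1/27
Group by Z:
  weight(Z=0) = 1/40
  weight(Z=1) = 2/27
Total weight = 1/40 + 2/27 = 107/1080
P(Z=0 | obs) = 1/40 / 107/1080 = 27/107
P(Z=1 | obs) = 2/27 / 107/1080 = 80/107

P(Z = 0 | obs) = 27/107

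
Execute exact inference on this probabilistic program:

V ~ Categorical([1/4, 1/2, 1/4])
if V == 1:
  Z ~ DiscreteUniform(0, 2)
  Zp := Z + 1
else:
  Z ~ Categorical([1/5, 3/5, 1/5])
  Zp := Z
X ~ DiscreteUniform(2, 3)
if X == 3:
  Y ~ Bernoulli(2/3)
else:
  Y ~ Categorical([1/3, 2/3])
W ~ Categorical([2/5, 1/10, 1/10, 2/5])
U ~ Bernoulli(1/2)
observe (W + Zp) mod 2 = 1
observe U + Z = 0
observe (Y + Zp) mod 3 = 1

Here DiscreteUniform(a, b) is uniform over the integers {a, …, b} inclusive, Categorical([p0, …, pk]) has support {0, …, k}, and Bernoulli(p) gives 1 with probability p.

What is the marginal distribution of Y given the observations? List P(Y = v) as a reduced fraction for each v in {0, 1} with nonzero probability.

Enumerate traces; 12 have nonzero weight after conditioning:
  (V=0, Z=0, X=2, Y=1, W=1, U=0) weight 1/1200
  (V=0, Z=0, X=2, Y=1, W=3, U=0) weight 1/300
  (V=0, Z=0, X=3, Y=1, W=1, U=0) weight 1/1200
  (V=0, Z=0, X=3, Y=1, W=3, U=0) weight 1/300
  (V=1, Z=0, X=2, Y=0, W=0, U=0) weight 1/180
  (V=1, Z=0, X=2, Y=0, W=2, U=0) weight 1/720
  (V=1, Z=0, X=3, Y=0, W=0, U=0) weight 1/180
  (V=1, Z=0, X=3, Y=0, W=2, U=0) weight 1/720
  … 4 more
Group by Y:
  weight(Y=0) = 1/72
  weight(Y=1) = 1/60
Total weight = 1/72 + 1/60 = 11/360
P(Y=0 | obs) = 1/72 / 11/360 = 5/11
P(Y=1 | obs) = 1/60 / 11/360 = 6/11

P(Y=0) = 5/11, P(Y=1) = 6/11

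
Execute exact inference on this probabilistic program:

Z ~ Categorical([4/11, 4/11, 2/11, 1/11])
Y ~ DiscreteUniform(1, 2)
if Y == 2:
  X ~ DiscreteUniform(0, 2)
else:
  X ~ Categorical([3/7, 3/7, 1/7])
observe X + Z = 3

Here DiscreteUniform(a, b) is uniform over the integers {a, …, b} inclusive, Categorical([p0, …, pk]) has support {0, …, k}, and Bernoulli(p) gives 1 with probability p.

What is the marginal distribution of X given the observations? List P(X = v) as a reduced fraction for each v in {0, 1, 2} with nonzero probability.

Enumerate traces; 6 have nonzero weight after conditioning:
  (Z=1, Y=1, X=2) weight 2/77
  (Z=1, Y=2, X=2) weight 2/33
  (Z=2, Y=1, X=1) weight 3/77
  (Z=2, Y=2, X=1) weight 1/33
  (Z=3, Y=1, X=0) weight 3/154
  (Z=3, Y=2, X=0) weight 1/66
Group by X:
  weight(X=0) = 8/231
  weight(X=1) = 16/231
  weight(X=2) = 20/231
Total weight = 8/231 + 16/231 + 20/231 = 4/21
P(X=0 | obs) = 8/231 / 4/21 = 2/11
P(X=1 | obs) = 16/231 / 4/21 = 4/11
P(X=2 | obs) = 20/231 / 4/21 = 5/11

P(X=0) = 2/11, P(X=1) = 4/11, P(X=2) = 5/11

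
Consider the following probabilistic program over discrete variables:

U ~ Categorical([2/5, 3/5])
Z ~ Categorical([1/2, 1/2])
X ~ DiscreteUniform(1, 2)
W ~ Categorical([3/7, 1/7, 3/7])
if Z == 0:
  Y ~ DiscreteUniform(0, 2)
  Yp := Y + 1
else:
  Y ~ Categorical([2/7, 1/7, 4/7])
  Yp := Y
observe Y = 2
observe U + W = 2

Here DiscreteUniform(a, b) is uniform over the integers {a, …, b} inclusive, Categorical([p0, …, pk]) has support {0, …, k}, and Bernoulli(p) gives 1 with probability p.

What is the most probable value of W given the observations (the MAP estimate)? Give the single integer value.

Enumerate traces; 8 have nonzero weight after conditioning:
  (U=0, Z=0, X=1, W=2, Y=2) weight 1/70
  (U=0, Z=0, X=2, W=2, Y=2) weight 1/70
  (U=0, Z=1, X=1, W=2, Y=2) weight 6/245
  (U=0, Z=1, X=2, W=2, Y=2) weight 6/245
  (U=1, Z=0, X=1, W=1, Y=2) weight 1/140
  (U=1, Z=0, X=2, W=1, Y=2) weight 1/140
  (U=1, Z=1, X=1, W=1, Y=2) weight 3/245
  (U=1, Z=1, X=2, W=1, Y=2) weight 3/245
Group by W:
  weight(W=1) = 19/490
  weight(W=2) = 19/245
Total weight = 19/490 + 19/245 = 57/490
P(W=1 | obs) = 19/490 / 57/490 = 1/3
P(W=2 | obs) = 19/245 / 57/490 = 2/3
argmax = 2

argmax_v P(W = v | obs) = 2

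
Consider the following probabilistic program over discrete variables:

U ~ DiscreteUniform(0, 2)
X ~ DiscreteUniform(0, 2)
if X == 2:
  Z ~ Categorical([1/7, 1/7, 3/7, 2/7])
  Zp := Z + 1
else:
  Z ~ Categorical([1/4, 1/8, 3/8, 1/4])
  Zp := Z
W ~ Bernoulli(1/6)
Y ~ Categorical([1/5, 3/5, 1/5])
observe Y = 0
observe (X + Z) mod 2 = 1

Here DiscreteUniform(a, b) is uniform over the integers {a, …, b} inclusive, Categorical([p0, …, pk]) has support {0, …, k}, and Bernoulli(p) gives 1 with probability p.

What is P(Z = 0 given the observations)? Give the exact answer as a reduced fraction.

P(Z = 0 | obs) = 7/40

Enumerate traces; 36 have nonzero weight after conditioning:
  (U=0, X=0, Z=1, W=0, Y=0) weight 1/432
  (U=0, X=0, Z=1, W=1, Y=0) weight 1/2160
  (U=0, X=0, Z=3, W=0, Y=0) weight 1/216
  (U=0, X=0, Z=3, W=1, Y=0) weight 1/1080
  (U=0, X=1, Z=0, W=0, Y=0) weight 1/216
  (U=0, X=1, Z=0, W=1, Y=0) weight 1/1080
  (U=0, X=1, Z=2, W=0, Y=0) weight 1/144
  (U=0, X=1, Z=2, W=1, Y=0) weight 1/720
  … 28 more
Group by Z:
  weight(Z=0) = 1/60
  weight(Z=1) = 1/56
  weight(Z=2) = 1/40
  weight(Z=3) = 1/28
Total weight = 1/60 + 1/56 + 1/40 + 1/28 = 2/21
P(Z=0 | obs) = 1/60 / 2/21 = 7/40
P(Z=1 | obs) = 1/56 / 2/21 = 3/16
P(Z=2 | obs) = 1/40 / 2/21 = 21/80
P(Z=3 | obs) = 1/28 / 2/21 = 3/8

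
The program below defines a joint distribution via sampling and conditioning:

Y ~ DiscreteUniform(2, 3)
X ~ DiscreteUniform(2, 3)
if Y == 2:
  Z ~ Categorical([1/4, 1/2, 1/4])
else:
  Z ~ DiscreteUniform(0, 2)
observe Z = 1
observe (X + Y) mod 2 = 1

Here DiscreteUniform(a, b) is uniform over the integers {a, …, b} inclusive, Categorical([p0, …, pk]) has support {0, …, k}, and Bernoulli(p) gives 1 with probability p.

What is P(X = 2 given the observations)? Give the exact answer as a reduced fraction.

Enumerate traces; 2 have nonzero weight after conditioning:
  (Y=2, X=3, Z=1) weight 1/8
  (Y=3, X=2, Z=1) weight 1/12
Group by X:
  weight(X=2) = 1/12
  weight(X=3) = 1/8
Total weight = 1/12 + 1/8 = 5/24
P(X=2 | obs) = 1/12 / 5/24 = 2/5
P(X=3 | obs) = 1/8 / 5/24 = 3/5

P(X = 2 | obs) = 2/5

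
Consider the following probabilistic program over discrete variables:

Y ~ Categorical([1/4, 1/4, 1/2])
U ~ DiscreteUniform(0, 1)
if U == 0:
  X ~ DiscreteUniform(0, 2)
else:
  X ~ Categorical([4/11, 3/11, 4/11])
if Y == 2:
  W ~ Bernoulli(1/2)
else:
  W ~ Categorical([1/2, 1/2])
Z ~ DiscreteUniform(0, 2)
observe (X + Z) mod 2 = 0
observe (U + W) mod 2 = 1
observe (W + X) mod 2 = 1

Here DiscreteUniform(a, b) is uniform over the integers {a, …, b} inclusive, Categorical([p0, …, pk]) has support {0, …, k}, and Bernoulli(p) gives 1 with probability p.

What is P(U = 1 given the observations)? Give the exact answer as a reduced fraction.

Enumerate traces; 15 have nonzero weight after conditioning:
  (Y=0, U=0, X=0, W=1, Z=0) weight 1/144
  (Y=0, U=0, X=0, W=1, Z=2) weight 1/144
  (Y=0, U=0, X=2, W=1, Z=0) weight 1/144
  (Y=0, U=0, X=2, W=1, Z=2) weight 1/144
  (Y=0, U=1, X=1, W=0, Z=1) weight 1/176
  (Y=1, U=0, X=0, W=1, Z=0) weight 1/144
  (Y=1, U=0, X=0, W=1, Z=2) weight 1/144
  (Y=1, U=0, X=2, W=1, Z=0) weight 1/144
  … 7 more
Group by U:
  weight(U=0) = 1/9
  weight(U=1) = 1/44
Total weight = 1/9 + 1/44 = 53/396
P(U=0 | obs) = 1/9 / 53/396 = 44/53
P(U=1 | obs) = 1/44 / 53/396 = 9/53

P(U = 1 | obs) = 9/53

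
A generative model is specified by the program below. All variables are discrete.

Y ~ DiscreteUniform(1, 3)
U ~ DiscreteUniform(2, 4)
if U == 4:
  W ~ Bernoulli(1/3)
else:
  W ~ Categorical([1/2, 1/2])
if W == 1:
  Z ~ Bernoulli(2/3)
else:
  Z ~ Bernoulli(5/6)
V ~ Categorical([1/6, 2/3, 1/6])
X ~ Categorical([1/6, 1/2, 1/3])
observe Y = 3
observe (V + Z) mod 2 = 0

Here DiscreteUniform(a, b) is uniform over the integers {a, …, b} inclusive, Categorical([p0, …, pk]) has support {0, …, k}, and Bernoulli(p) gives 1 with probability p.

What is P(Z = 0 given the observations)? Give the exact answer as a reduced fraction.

Enumerate traces; 54 have nonzero weight after conditioning:
  (Y=3, U=2, W=0, Z=0, V=0, X=0) weight 1/3888
  (Y=3, U=2, W=0, Z=0, V=0, X=1) weight 1/1296
  (Y=3, U=2, W=0, Z=0, V=0, X=2) weight 1/1944
  (Y=3, U=2, W=0, Z=0, V=2, X=0) weight 1/3888
  (Y=3, U=2, W=0, Z=0, V=2, X=1) weight 1/1296
  (Y=3, U=2, W=0, Z=0, V=2, X=2) weight 1/1944
  (Y=3, U=2, W=0, Z=1, V=1, X=0) weight 5/972
  (Y=3, U=2, W=0, Z=1, V=1, X=1) weight 5/324
  … 46 more
Group by Z:
  weight(Z=0) = 13/486
  weight(Z=1) = 41/243
Total weight = 13/486 + 41/243 = 95/486
P(Z=0 | obs) = 13/486 / 95/486 = 13/95
P(Z=1 | obs) = 41/243 / 95/486 = 82/95

P(Z = 0 | obs) = 13/95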